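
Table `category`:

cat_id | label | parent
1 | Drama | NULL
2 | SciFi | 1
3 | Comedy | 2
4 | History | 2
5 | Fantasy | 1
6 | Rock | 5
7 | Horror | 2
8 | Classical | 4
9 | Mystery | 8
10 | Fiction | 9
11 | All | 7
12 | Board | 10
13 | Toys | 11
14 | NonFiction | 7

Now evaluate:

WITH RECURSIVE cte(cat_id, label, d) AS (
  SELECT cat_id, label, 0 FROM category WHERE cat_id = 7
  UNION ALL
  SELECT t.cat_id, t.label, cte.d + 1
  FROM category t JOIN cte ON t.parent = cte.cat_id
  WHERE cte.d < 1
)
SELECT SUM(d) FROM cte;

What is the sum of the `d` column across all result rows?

Base: cat_id=7 (Horror) at d 0.
Iteration 1: rows with parent in {7} -> All (id 11, d 1), NonFiction (id 14, d 1).
Iteration 2: d < 1 fails for all current rows; recursion stops.
SUM(d) = 0 + 1 + 1 = 2.

2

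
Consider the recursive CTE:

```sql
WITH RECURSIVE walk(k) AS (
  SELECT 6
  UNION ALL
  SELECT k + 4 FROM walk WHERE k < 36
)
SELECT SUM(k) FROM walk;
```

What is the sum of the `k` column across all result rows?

Base: k=6.
Iteration 1: 6 < 36 holds -> k = 6 + 4 = 10.
Iteration 2: 10 < 36 holds -> k = 10 + 4 = 14.
Iteration 3: 14 < 36 holds -> k = 14 + 4 = 18.
Iteration 4: 18 < 36 holds -> k = 18 + 4 = 22.
Iteration 5: 22 < 36 holds -> k = 22 + 4 = 26.
Iteration 6: 26 < 36 holds -> k = 26 + 4 = 30.
Iteration 7: 30 < 36 holds -> k = 30 + 4 = 34.
Iteration 8: 34 < 36 holds -> k = 34 + 4 = 38.
Iteration 9: 38 < 36 fails; recursion stops.
SUM(k) = 6 + 10 + 14 + 18 + 22 + 26 + 30 + 34 + 38 = 198.

198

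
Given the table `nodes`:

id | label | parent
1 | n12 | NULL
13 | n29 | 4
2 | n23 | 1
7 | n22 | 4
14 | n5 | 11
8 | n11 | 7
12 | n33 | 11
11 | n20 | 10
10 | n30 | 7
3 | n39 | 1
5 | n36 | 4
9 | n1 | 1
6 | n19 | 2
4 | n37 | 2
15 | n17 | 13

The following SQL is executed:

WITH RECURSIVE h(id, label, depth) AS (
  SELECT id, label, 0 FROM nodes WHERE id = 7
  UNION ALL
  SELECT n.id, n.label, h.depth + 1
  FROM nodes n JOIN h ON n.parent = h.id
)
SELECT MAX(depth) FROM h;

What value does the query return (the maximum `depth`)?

3

Base: id=7 (n22) at depth 0.
Iteration 1: rows with parent in {7} -> n11 (id 8, depth 1), n30 (id 10, depth 1).
Iteration 2: rows with parent in {8,10} -> n20 (id 11, depth 2).
Iteration 3: rows with parent in {11} -> n33 (id 12, depth 3), n5 (id 14, depth 3).
Iteration 4: no rows with parent in {12,14}; recursion stops.
depth values: 0, 1, 1, 2, 3, 3; the maximum is 3.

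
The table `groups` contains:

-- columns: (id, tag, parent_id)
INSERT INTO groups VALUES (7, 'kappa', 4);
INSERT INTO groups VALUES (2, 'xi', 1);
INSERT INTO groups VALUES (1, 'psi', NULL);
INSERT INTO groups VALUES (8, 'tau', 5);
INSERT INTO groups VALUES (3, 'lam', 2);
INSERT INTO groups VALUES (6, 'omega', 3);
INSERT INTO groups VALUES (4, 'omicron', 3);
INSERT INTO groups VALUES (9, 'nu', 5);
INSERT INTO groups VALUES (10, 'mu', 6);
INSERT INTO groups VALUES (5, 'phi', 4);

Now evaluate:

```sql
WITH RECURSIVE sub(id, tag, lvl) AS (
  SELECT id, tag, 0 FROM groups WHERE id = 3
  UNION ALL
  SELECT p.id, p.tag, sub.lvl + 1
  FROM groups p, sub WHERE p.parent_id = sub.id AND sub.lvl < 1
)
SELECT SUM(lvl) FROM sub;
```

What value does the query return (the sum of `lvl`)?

Base: id=3 (lam) at lvl 0.
Iteration 1: rows with parent_id in {3} -> omicron (id 4, lvl 1), omega (id 6, lvl 1).
Iteration 2: lvl < 1 fails for all current rows; recursion stops.
SUM(lvl) = 0 + 1 + 1 = 2.

2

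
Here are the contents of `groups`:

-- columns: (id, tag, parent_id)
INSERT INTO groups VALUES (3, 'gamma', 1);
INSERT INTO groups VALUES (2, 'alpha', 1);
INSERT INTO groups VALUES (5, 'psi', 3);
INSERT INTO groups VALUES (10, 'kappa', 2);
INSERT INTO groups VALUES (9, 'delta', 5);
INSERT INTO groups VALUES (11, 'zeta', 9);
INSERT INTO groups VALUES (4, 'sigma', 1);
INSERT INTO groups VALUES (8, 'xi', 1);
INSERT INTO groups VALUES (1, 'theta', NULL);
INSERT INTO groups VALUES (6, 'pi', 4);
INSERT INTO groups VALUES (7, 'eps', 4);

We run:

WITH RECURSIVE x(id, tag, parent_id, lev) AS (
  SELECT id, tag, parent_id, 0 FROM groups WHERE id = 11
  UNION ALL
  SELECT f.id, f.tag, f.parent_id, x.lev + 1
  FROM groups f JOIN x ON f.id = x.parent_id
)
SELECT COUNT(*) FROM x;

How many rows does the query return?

Base: id=11 (zeta), parent_id=9, lev 0.
Iteration 1: join on id=9 -> delta (id 9, parent_id=5, lev 1).
Iteration 2: join on id=5 -> psi (id 5, parent_id=3, lev 2).
Iteration 3: join on id=3 -> gamma (id 3, parent_id=1, lev 3).
Iteration 4: join on id=1 -> theta (id 1, parent_id=NULL, lev 4).
Iteration 5: parent_id is NULL; no match; recursion stops.
Total rows emitted: 5.

5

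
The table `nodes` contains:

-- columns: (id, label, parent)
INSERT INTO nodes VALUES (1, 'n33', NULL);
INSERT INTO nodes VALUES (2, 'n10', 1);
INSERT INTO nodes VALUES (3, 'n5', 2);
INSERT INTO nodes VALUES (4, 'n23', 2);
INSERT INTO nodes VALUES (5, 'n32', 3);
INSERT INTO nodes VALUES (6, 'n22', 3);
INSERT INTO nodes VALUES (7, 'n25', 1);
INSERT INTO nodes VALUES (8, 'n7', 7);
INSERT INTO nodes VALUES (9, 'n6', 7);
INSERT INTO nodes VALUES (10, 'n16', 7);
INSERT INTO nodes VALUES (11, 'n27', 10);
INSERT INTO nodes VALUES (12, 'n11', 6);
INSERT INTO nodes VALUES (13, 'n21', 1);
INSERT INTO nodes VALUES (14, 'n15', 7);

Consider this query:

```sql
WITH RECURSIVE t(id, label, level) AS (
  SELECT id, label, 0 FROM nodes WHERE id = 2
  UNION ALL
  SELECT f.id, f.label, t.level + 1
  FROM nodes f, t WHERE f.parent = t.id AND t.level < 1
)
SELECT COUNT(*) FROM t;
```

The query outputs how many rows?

Base: id=2 (n10) at level 0.
Iteration 1: rows with parent in {2} -> n5 (id 3, level 1), n23 (id 4, level 1).
Iteration 2: level < 1 fails for all current rows; recursion stops.
Total rows emitted: 3.

3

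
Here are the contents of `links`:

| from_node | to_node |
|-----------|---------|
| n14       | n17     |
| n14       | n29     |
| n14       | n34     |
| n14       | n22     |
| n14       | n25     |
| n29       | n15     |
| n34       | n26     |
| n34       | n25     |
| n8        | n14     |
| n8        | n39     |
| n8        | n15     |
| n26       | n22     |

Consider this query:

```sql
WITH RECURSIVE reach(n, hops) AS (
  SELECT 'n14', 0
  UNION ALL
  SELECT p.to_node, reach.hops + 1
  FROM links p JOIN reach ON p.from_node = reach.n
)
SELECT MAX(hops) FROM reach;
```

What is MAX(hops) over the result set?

3

Base: (n14, hops=0).
Iteration 1: edges from {n14} -> (n17, hops=1), (n22, hops=1), (n25, hops=1), (n29, hops=1), (n34, hops=1).
Iteration 2: edges from {n17,n22,n25,n29,n34} -> (n15, hops=2), (n25, hops=2), (n26, hops=2).
Iteration 3: edges from {n15,n25,n26} -> (n22, hops=3).
Iteration 4: no outgoing edges from {n22}; recursion stops.
hops values: 0, 1, 1, 1, 1, 1, 2, 2, 2, 3; the maximum is 3.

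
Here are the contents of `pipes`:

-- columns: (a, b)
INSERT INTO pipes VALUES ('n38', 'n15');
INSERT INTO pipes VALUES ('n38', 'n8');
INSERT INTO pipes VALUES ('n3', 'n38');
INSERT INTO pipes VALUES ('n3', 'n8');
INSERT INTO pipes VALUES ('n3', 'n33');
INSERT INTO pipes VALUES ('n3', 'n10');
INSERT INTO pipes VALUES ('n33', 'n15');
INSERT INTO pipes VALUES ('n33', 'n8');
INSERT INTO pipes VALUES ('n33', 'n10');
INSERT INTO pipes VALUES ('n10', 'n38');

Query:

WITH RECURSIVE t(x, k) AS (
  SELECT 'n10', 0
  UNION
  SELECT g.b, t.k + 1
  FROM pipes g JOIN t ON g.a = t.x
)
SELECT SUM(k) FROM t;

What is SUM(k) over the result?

5

Base: (n10, k=0).
Iteration 1: edges from {n10} -> (n38, k=1).
Iteration 2: edges from {n38} -> (n15, k=2), (n8, k=2).
Iteration 3: no outgoing edges from {n15,n8}; recursion stops.
SUM(k) = 0 + 1 + 2 + 2 = 5.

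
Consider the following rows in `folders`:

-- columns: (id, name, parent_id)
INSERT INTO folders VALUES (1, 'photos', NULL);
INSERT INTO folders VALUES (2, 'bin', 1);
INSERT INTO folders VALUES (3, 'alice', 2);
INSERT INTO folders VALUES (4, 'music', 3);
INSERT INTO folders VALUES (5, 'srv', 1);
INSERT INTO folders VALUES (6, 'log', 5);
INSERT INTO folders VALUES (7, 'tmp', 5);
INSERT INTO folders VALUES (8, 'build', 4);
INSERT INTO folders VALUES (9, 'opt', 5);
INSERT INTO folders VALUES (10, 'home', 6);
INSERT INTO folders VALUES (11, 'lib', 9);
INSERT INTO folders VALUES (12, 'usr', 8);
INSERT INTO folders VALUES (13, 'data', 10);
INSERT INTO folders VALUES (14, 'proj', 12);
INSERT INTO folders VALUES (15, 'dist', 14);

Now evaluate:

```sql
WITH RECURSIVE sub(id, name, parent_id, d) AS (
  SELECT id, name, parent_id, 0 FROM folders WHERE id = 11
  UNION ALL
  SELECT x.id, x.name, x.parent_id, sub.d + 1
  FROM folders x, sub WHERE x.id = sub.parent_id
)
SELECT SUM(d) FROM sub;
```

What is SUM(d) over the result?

Base: id=11 (lib), parent_id=9, d 0.
Iteration 1: join on id=9 -> opt (id 9, parent_id=5, d 1).
Iteration 2: join on id=5 -> srv (id 5, parent_id=1, d 2).
Iteration 3: join on id=1 -> photos (id 1, parent_id=NULL, d 3).
Iteration 4: parent_id is NULL; no match; recursion stops.
SUM(d) = 0 + 1 + 2 + 3 = 6.

6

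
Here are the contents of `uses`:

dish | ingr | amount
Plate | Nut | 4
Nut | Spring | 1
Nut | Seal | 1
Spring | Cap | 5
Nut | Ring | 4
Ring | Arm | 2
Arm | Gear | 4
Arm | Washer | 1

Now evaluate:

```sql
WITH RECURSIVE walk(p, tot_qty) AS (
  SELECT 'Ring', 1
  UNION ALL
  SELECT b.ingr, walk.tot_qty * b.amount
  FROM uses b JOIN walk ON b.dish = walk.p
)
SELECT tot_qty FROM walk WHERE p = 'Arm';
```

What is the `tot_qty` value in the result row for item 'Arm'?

2

Base: (Ring, tot_qty=1).
Iteration 1: components of {Ring} -> Arm = 1*2 = 2.
Iteration 2: components of {Arm} -> Gear = 2*4 = 8, Washer = 2*1 = 2.
Iteration 3: no further components; recursion stops.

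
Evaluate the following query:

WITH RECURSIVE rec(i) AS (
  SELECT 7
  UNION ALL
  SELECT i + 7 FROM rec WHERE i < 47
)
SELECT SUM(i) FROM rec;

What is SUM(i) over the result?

Base: i=7.
Iteration 1: 7 < 47 holds -> i = 7 + 7 = 14.
Iteration 2: 14 < 47 holds -> i = 14 + 7 = 21.
Iteration 3: 21 < 47 holds -> i = 21 + 7 = 28.
Iteration 4: 28 < 47 holds -> i = 28 + 7 = 35.
Iteration 5: 35 < 47 holds -> i = 35 + 7 = 42.
Iteration 6: 42 < 47 holds -> i = 42 + 7 = 49.
Iteration 7: 49 < 47 fails; recursion stops.
SUM(i) = 7 + 14 + 21 + 28 + 35 + 42 + 49 = 196.

196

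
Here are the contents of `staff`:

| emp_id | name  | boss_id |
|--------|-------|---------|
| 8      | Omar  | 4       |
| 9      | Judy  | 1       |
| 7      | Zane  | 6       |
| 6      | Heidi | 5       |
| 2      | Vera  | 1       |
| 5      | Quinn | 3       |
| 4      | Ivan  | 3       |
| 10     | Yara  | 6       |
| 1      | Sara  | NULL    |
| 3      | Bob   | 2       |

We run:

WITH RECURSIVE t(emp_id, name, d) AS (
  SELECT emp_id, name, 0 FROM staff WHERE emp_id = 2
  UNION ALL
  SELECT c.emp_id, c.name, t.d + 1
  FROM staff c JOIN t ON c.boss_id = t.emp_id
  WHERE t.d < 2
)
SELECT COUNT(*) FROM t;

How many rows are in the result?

4

Base: emp_id=2 (Vera) at d 0.
Iteration 1: rows with boss_id in {2} -> Bob (id 3, d 1).
Iteration 2: rows with boss_id in {3} -> Ivan (id 4, d 2), Quinn (id 5, d 2).
Iteration 3: d < 2 fails for all current rows; recursion stops.
Total rows emitted: 4.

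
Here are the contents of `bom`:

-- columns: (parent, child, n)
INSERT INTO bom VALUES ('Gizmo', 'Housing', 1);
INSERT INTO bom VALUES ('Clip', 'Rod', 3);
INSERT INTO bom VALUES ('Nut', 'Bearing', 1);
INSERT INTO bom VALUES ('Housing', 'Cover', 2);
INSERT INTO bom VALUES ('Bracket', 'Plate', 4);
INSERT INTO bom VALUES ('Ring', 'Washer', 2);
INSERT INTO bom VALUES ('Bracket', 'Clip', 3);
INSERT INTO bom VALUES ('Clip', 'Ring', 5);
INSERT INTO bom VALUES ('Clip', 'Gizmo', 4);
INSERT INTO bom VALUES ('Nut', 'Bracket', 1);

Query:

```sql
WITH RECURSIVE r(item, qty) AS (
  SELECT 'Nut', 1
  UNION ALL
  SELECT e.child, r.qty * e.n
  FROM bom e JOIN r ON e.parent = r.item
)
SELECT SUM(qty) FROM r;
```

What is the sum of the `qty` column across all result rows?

Base: (Nut, qty=1).
Iteration 1: components of {Nut} -> Bearing = 1*1 = 1, Bracket = 1*1 = 1.
Iteration 2: components of {Bearing,Bracket} -> Clip = 1*3 = 3, Plate = 1*4 = 4.
Iteration 3: components of {Clip,Plate} -> Gizmo = 3*4 = 12, Ring = 3*5 = 15, Rod = 3*3 = 9.
Iteration 4: components of {Gizmo,Ring,Rod} -> Housing = 12*1 = 12, Washer = 15*2 = 30.
Iteration 5: components of {Housing,Washer} -> Cover = 12*2 = 24.
Iteration 6: no further components; recursion stops.
SUM(qty) = 1 + 1 + 1 + 3 + 4 + 9 + 15 + 12 + 30 + 12 + 24 = 112.

112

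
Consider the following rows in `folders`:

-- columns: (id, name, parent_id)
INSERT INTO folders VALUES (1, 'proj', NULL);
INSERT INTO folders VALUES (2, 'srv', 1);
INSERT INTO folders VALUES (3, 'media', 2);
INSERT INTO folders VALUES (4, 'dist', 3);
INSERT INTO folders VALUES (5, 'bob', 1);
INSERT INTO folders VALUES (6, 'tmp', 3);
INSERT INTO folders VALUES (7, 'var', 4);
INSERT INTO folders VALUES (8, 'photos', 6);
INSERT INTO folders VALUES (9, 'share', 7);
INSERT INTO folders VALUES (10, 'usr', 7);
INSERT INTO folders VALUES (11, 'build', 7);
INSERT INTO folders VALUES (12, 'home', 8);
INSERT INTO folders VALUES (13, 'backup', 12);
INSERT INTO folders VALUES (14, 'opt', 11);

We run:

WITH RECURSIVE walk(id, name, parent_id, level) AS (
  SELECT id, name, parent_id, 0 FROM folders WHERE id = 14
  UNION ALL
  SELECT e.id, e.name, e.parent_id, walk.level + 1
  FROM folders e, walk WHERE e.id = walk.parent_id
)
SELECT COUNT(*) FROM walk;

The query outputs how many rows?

Base: id=14 (opt), parent_id=11, level 0.
Iteration 1: join on id=11 -> build (id 11, parent_id=7, level 1).
Iteration 2: join on id=7 -> var (id 7, parent_id=4, level 2).
Iteration 3: join on id=4 -> dist (id 4, parent_id=3, level 3).
Iteration 4: join on id=3 -> media (id 3, parent_id=2, level 4).
Iteration 5: join on id=2 -> srv (id 2, parent_id=1, level 5).
Iteration 6: join on id=1 -> proj (id 1, parent_id=NULL, level 6).
Iteration 7: parent_id is NULL; no match; recursion stops.
Total rows emitted: 7.

7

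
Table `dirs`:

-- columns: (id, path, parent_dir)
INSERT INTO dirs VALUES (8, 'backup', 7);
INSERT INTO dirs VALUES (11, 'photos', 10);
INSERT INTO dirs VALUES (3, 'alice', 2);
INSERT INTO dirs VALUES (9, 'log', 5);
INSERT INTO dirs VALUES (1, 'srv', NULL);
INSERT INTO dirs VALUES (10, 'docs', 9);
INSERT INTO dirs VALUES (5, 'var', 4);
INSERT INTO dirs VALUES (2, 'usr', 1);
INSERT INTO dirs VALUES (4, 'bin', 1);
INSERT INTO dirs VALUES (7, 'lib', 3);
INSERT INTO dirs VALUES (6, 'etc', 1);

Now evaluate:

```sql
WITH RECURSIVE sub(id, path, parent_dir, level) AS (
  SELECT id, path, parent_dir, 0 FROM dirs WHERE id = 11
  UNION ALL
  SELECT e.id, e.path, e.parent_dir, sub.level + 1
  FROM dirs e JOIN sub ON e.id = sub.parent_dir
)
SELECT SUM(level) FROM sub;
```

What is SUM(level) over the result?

15

Base: id=11 (photos), parent_dir=10, level 0.
Iteration 1: join on id=10 -> docs (id 10, parent_dir=9, level 1).
Iteration 2: join on id=9 -> log (id 9, parent_dir=5, level 2).
Iteration 3: join on id=5 -> var (id 5, parent_dir=4, level 3).
Iteration 4: join on id=4 -> bin (id 4, parent_dir=1, level 4).
Iteration 5: join on id=1 -> srv (id 1, parent_dir=NULL, level 5).
Iteration 6: parent_dir is NULL; no match; recursion stops.
SUM(level) = 0 + 1 + 2 + 3 + 4 + 5 = 15.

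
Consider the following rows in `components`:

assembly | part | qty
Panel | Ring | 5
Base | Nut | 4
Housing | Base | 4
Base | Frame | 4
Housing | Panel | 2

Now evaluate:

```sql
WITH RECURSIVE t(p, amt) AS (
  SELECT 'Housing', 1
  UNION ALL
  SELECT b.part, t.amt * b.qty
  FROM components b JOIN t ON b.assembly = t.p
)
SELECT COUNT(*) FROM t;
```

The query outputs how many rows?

6

Base: (Housing, amt=1).
Iteration 1: components of {Housing} -> Base = 1*4 = 4, Panel = 1*2 = 2.
Iteration 2: components of {Base,Panel} -> Frame = 4*4 = 16, Nut = 4*4 = 16, Ring = 2*5 = 10.
Iteration 3: no further components; recursion stops.
Total rows emitted: 6.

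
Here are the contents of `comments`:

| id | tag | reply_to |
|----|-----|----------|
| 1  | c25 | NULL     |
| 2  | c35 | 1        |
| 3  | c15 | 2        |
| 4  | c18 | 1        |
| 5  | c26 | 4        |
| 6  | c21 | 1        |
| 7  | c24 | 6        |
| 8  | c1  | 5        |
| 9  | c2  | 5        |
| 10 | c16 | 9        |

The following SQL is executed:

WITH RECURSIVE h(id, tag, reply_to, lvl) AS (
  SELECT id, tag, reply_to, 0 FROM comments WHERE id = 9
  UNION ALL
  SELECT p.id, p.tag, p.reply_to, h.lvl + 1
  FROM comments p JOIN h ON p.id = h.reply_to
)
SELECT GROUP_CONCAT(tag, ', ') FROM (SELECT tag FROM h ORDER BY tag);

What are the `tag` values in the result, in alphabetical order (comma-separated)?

Base: id=9 (c2), reply_to=5, lvl 0.
Iteration 1: join on id=5 -> c26 (id 5, reply_to=4, lvl 1).
Iteration 2: join on id=4 -> c18 (id 4, reply_to=1, lvl 2).
Iteration 3: join on id=1 -> c25 (id 1, reply_to=NULL, lvl 3).
Iteration 4: reply_to is NULL; no match; recursion stops.

c18, c2, c25, c26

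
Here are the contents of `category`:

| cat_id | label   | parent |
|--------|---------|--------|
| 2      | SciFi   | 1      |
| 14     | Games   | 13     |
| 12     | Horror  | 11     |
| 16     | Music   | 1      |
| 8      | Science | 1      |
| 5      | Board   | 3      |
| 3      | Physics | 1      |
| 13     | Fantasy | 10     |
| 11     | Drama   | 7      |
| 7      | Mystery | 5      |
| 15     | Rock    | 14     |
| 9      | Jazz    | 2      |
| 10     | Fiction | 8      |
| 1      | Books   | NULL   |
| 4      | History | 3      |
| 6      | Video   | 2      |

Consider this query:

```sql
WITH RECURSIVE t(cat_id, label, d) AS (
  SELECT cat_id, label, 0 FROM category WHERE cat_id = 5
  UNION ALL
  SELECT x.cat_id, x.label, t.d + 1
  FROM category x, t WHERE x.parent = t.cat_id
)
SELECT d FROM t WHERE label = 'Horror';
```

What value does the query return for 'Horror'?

3

Base: cat_id=5 (Board) at d 0.
Iteration 1: rows with parent in {5} -> Mystery (id 7, d 1).
Iteration 2: rows with parent in {7} -> Drama (id 11, d 2).
Iteration 3: rows with parent in {11} -> Horror (id 12, d 3).
Iteration 4: no rows with parent in {12}; recursion stops.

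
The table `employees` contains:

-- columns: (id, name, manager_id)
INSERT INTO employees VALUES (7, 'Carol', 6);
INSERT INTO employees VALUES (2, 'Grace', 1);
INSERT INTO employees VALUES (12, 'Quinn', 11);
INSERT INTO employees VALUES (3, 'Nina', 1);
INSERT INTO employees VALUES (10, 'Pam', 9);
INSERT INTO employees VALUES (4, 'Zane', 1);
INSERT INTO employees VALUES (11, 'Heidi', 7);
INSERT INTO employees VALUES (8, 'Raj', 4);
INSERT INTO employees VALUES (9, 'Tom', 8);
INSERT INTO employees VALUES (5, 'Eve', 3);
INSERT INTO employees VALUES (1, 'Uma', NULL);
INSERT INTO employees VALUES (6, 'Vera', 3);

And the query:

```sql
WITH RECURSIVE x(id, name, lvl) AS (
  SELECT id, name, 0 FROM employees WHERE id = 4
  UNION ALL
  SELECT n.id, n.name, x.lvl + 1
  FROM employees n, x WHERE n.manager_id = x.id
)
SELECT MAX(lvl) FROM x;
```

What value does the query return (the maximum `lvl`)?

Base: id=4 (Zane) at lvl 0.
Iteration 1: rows with manager_id in {4} -> Raj (id 8, lvl 1).
Iteration 2: rows with manager_id in {8} -> Tom (id 9, lvl 2).
Iteration 3: rows with manager_id in {9} -> Pam (id 10, lvl 3).
Iteration 4: no rows with manager_id in {10}; recursion stops.
lvl values: 0, 1, 2, 3; the maximum is 3.

3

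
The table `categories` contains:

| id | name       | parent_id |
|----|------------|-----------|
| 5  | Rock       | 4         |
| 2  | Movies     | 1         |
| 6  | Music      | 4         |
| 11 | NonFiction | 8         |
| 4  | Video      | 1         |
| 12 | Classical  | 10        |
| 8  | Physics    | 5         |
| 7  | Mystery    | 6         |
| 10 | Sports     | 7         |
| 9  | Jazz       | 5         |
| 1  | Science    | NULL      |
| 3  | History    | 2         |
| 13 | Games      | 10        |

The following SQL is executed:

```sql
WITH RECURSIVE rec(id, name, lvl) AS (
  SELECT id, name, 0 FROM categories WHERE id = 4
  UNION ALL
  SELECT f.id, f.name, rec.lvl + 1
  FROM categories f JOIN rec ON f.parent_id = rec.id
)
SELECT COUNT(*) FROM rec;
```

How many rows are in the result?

10

Base: id=4 (Video) at lvl 0.
Iteration 1: rows with parent_id in {4} -> Rock (id 5, lvl 1), Music (id 6, lvl 1).
Iteration 2: rows with parent_id in {5,6} -> Mystery (id 7, lvl 2), Physics (id 8, lvl 2), Jazz (id 9, lvl 2).
Iteration 3: rows with parent_id in {7,8,9} -> Sports (id 10, lvl 3), NonFiction (id 11, lvl 3).
Iteration 4: rows with parent_id in {10,11} -> Classical (id 12, lvl 4), Games (id 13, lvl 4).
Iteration 5: no rows with parent_id in {12,13}; recursion stops.
Total rows emitted: 10.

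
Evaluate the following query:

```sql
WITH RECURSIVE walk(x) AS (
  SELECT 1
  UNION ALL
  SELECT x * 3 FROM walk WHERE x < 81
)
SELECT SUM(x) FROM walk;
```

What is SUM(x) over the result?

Base: x=1.
Iteration 1: 1 < 81 holds -> x = 1 * 3 = 3.
Iteration 2: 3 < 81 holds -> x = 3 * 3 = 9.
Iteration 3: 9 < 81 holds -> x = 9 * 3 = 27.
Iteration 4: 27 < 81 holds -> x = 27 * 3 = 81.
Iteration 5: 81 < 81 fails; recursion stops.
SUM(x) = 1 + 3 + 9 + 27 + 81 = 121.

121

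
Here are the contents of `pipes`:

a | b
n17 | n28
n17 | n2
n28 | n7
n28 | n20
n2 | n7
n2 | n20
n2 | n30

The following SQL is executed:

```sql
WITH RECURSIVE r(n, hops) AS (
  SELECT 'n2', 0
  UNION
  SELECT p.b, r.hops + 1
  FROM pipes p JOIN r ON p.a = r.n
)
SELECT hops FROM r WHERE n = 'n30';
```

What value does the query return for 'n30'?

1

Base: (n2, hops=0).
Iteration 1: edges from {n2} -> (n20, hops=1), (n30, hops=1), (n7, hops=1).
Iteration 2: no outgoing edges from {n20,n30,n7}; recursion stops.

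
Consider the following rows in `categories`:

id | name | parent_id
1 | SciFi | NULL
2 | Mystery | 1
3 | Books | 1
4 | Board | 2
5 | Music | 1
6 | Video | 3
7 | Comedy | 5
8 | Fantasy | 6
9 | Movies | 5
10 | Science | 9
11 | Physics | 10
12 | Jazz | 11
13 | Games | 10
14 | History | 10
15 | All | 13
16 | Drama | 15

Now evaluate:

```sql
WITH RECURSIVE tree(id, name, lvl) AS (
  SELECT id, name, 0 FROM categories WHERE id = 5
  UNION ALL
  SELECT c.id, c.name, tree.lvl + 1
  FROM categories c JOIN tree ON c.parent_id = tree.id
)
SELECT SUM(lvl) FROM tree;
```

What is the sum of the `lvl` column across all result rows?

Base: id=5 (Music) at lvl 0.
Iteration 1: rows with parent_id in {5} -> Comedy (id 7, lvl 1), Movies (id 9, lvl 1).
Iteration 2: rows with parent_id in {7,9} -> Science (id 10, lvl 2).
Iteration 3: rows with parent_id in {10} -> Physics (id 11, lvl 3), Games (id 13, lvl 3), History (id 14, lvl 3).
Iteration 4: rows with parent_id in {11,13,14} -> Jazz (id 12, lvl 4), All (id 15, lvl 4).
Iteration 5: rows with parent_id in {12,15} -> Drama (id 16, lvl 5).
Iteration 6: no rows with parent_id in {16}; recursion stops.
SUM(lvl) = 0 + 1 + 1 + 2 + 3 + 3 + 3 + 4 + 4 + 5 = 26.

26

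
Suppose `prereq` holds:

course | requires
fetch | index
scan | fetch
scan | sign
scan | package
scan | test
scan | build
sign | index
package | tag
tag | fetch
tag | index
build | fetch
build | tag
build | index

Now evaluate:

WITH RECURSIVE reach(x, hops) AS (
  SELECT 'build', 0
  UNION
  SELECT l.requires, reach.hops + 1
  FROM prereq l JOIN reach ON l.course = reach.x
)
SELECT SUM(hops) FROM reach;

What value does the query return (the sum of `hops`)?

Base: (build, hops=0).
Iteration 1: edges from {build} -> (fetch, hops=1), (index, hops=1), (tag, hops=1).
Iteration 2: edges from {fetch,index,tag} -> (fetch, hops=2), (index, hops=2). [UNION drops 1 duplicate row(s)]
Iteration 3: edges from {fetch,index} -> (index, hops=3).
Iteration 4: no outgoing edges from {index}; recursion stops.
SUM(hops) = 0 + 1 + 1 + 1 + 2 + 2 + 3 = 10.

10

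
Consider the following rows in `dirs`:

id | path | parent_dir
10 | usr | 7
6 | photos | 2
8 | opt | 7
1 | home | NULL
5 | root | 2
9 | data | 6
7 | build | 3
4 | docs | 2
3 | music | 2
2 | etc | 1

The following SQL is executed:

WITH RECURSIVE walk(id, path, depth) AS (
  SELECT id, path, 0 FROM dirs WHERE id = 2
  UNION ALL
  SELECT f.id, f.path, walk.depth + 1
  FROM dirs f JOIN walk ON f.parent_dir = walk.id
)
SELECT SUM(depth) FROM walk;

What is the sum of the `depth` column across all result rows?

14

Base: id=2 (etc) at depth 0.
Iteration 1: rows with parent_dir in {2} -> music (id 3, depth 1), docs (id 4, depth 1), root (id 5, depth 1), photos (id 6, depth 1).
Iteration 2: rows with parent_dir in {3,4,5,6} -> build (id 7, depth 2), data (id 9, depth 2).
Iteration 3: rows with parent_dir in {7,9} -> opt (id 8, depth 3), usr (id 10, depth 3).
Iteration 4: no rows with parent_dir in {8,10}; recursion stops.
SUM(depth) = 0 + 1 + 1 + 1 + 1 + 2 + 2 + 3 + 3 = 14.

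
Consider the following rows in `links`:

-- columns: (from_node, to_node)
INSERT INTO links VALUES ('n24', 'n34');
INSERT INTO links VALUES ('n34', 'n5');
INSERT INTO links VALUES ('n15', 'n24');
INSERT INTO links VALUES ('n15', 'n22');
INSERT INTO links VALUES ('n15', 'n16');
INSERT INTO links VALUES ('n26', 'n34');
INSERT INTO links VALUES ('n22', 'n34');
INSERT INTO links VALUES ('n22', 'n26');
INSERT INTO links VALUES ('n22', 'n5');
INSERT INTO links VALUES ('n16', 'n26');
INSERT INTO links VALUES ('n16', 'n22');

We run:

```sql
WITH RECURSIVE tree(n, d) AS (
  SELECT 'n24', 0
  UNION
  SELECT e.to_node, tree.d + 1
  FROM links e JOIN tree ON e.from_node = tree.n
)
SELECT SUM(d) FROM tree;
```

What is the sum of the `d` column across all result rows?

3

Base: (n24, d=0).
Iteration 1: edges from {n24} -> (n34, d=1).
Iteration 2: edges from {n34} -> (n5, d=2).
Iteration 3: no outgoing edges from {n5}; recursion stops.
SUM(d) = 0 + 1 + 2 = 3.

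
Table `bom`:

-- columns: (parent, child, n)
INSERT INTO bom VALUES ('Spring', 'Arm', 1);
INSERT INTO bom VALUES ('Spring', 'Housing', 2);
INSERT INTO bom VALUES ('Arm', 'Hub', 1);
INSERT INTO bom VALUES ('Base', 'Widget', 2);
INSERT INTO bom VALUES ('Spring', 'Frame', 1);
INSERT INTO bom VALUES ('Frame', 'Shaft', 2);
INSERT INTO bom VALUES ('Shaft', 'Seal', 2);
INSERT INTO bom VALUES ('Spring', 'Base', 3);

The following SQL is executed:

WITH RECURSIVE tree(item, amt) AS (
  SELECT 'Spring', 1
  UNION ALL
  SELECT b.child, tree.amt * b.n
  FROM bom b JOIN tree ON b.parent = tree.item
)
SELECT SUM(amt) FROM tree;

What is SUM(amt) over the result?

Base: (Spring, amt=1).
Iteration 1: components of {Spring} -> Arm = 1*1 = 1, Base = 1*3 = 3, Frame = 1*1 = 1, Housing = 1*2 = 2.
Iteration 2: components of {Arm,Base,Frame,Housing} -> Hub = 1*1 = 1, Shaft = 1*2 = 2, Widget = 3*2 = 6.
Iteration 3: components of {Hub,Shaft,Widget} -> Seal = 2*2 = 4.
Iteration 4: no further components; recursion stops.
SUM(amt) = 1 + 3 + 2 + 1 + 1 + 6 + 2 + 1 + 4 = 21.

21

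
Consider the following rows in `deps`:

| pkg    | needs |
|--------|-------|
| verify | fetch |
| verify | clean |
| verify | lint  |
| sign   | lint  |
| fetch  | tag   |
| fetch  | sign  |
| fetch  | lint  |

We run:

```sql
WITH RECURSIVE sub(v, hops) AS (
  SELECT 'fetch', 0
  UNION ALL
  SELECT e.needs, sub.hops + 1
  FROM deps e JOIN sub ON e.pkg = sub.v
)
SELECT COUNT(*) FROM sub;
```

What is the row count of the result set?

Base: (fetch, hops=0).
Iteration 1: edges from {fetch} -> (lint, hops=1), (sign, hops=1), (tag, hops=1).
Iteration 2: edges from {lint,sign,tag} -> (lint, hops=2).
Iteration 3: no outgoing edges from {lint}; recursion stops.
Total rows emitted: 5.

5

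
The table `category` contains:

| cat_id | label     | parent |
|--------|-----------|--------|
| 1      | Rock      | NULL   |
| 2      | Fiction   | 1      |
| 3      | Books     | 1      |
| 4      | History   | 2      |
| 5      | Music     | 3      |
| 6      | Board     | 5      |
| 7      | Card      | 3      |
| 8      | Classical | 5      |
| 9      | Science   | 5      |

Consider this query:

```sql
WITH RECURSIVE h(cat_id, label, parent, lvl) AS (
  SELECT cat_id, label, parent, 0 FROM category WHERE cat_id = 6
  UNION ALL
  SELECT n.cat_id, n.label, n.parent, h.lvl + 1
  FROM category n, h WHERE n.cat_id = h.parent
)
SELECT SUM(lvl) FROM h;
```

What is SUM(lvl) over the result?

6

Base: cat_id=6 (Board), parent=5, lvl 0.
Iteration 1: join on cat_id=5 -> Music (id 5, parent=3, lvl 1).
Iteration 2: join on cat_id=3 -> Books (id 3, parent=1, lvl 2).
Iteration 3: join on cat_id=1 -> Rock (id 1, parent=NULL, lvl 3).
Iteration 4: parent is NULL; no match; recursion stops.
SUM(lvl) = 0 + 1 + 2 + 3 = 6.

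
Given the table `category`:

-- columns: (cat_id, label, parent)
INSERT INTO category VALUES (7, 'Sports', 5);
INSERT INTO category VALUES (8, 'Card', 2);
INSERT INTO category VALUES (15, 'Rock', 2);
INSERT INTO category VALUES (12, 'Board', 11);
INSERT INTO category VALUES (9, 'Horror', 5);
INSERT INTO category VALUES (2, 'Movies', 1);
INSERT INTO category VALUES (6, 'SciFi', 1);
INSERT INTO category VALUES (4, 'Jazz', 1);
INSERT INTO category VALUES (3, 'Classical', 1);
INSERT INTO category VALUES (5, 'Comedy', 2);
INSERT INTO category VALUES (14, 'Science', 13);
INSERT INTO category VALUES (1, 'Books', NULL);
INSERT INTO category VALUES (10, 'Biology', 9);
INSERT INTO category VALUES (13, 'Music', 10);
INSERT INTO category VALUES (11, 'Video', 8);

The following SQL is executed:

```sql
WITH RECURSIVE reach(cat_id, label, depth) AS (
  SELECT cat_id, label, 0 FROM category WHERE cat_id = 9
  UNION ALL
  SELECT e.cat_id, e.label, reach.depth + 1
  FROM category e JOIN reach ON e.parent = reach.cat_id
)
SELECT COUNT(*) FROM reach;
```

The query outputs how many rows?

Base: cat_id=9 (Horror) at depth 0.
Iteration 1: rows with parent in {9} -> Biology (id 10, depth 1).
Iteration 2: rows with parent in {10} -> Music (id 13, depth 2).
Iteration 3: rows with parent in {13} -> Science (id 14, depth 3).
Iteration 4: no rows with parent in {14}; recursion stops.
Total rows emitted: 4.

4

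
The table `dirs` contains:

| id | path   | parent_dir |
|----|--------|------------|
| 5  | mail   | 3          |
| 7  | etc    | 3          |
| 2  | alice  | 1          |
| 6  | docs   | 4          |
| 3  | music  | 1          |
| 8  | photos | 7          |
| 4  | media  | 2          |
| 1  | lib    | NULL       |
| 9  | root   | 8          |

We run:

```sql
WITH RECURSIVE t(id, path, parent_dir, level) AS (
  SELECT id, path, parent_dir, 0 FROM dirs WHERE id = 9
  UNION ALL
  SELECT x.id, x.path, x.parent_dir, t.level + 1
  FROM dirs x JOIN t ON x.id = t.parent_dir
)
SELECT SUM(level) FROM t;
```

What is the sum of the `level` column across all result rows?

10

Base: id=9 (root), parent_dir=8, level 0.
Iteration 1: join on id=8 -> photos (id 8, parent_dir=7, level 1).
Iteration 2: join on id=7 -> etc (id 7, parent_dir=3, level 2).
Iteration 3: join on id=3 -> music (id 3, parent_dir=1, level 3).
Iteration 4: join on id=1 -> lib (id 1, parent_dir=NULL, level 4).
Iteration 5: parent_dir is NULL; no match; recursion stops.
SUM(level) = 0 + 1 + 2 + 3 + 4 = 10.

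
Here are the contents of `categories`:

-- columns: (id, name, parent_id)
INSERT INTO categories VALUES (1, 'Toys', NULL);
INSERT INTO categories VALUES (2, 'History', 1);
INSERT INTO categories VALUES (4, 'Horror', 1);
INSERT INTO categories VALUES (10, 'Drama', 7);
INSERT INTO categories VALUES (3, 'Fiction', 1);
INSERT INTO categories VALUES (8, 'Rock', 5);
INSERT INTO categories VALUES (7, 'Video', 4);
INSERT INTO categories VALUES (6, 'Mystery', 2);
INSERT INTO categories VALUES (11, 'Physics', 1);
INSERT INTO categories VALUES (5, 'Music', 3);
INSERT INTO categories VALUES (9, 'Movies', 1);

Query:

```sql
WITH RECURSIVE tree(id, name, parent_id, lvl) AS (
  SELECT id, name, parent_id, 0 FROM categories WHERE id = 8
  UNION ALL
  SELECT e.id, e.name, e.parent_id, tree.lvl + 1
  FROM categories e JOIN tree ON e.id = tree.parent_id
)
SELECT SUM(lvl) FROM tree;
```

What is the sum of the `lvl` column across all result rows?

6

Base: id=8 (Rock), parent_id=5, lvl 0.
Iteration 1: join on id=5 -> Music (id 5, parent_id=3, lvl 1).
Iteration 2: join on id=3 -> Fiction (id 3, parent_id=1, lvl 2).
Iteration 3: join on id=1 -> Toys (id 1, parent_id=NULL, lvl 3).
Iteration 4: parent_id is NULL; no match; recursion stops.
SUM(lvl) = 0 + 1 + 2 + 3 = 6.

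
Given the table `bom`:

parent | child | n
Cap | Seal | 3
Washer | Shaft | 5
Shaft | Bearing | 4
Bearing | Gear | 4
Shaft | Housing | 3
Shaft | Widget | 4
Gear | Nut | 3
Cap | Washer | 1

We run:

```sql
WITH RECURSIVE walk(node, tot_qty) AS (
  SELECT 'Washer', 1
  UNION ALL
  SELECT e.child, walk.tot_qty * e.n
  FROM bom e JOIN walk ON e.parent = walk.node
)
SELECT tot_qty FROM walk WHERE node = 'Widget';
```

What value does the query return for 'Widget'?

Base: (Washer, tot_qty=1).
Iteration 1: components of {Washer} -> Shaft = 1*5 = 5.
Iteration 2: components of {Shaft} -> Bearing = 5*4 = 20, Housing = 5*3 = 15, Widget = 5*4 = 20.
Iteration 3: components of {Bearing,Housing,Widget} -> Gear = 20*4 = 80.
Iteration 4: components of {Gear} -> Nut = 80*3 = 240.
Iteration 5: no further components; recursion stops.

20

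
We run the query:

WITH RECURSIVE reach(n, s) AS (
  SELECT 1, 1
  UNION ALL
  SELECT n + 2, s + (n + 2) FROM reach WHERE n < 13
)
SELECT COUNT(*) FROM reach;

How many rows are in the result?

Base: n=1, s=1.
Iteration 1: 1 < 13 holds -> n = 1 + 2 = 3, s = 1 + 3 = 4.
Iteration 2: 3 < 13 holds -> n = 3 + 2 = 5, s = 4 + 5 = 9.
Iteration 3: 5 < 13 holds -> n = 5 + 2 = 7, s = 9 + 7 = 16.
Iteration 4: 7 < 13 holds -> n = 7 + 2 = 9, s = 16 + 9 = 25.
Iteration 5: 9 < 13 holds -> n = 9 + 2 = 11, s = 25 + 11 = 36.
Iteration 6: 11 < 13 holds -> n = 11 + 2 = 13, s = 36 + 13 = 49.
Iteration 7: 13 < 13 fails; recursion stops.
Total rows emitted: 7.

7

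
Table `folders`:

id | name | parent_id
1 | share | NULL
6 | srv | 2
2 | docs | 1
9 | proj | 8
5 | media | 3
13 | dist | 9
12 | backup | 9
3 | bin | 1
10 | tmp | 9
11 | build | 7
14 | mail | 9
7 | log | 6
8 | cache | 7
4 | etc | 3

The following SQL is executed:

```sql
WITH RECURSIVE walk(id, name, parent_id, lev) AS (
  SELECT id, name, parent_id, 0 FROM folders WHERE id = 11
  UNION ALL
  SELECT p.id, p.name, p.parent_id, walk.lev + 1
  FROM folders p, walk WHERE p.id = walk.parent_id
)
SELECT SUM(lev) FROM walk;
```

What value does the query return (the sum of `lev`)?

10

Base: id=11 (build), parent_id=7, lev 0.
Iteration 1: join on id=7 -> log (id 7, parent_id=6, lev 1).
Iteration 2: join on id=6 -> srv (id 6, parent_id=2, lev 2).
Iteration 3: join on id=2 -> docs (id 2, parent_id=1, lev 3).
Iteration 4: join on id=1 -> share (id 1, parent_id=NULL, lev 4).
Iteration 5: parent_id is NULL; no match; recursion stops.
SUM(lev) = 0 + 1 + 2 + 3 + 4 = 10.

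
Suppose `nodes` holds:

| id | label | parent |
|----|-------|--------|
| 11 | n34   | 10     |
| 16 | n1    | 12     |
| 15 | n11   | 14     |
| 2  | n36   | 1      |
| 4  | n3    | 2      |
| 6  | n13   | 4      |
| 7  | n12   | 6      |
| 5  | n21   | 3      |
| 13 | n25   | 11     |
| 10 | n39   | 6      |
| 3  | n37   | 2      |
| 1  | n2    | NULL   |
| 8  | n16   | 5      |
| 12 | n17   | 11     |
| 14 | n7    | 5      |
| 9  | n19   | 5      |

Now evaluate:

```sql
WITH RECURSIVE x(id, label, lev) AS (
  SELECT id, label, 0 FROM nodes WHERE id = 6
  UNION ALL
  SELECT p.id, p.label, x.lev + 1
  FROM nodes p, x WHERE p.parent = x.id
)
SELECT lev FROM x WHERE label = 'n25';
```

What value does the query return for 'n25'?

Base: id=6 (n13) at lev 0.
Iteration 1: rows with parent in {6} -> n12 (id 7, lev 1), n39 (id 10, lev 1).
Iteration 2: rows with parent in {7,10} -> n34 (id 11, lev 2).
Iteration 3: rows with parent in {11} -> n17 (id 12, lev 3), n25 (id 13, lev 3).
Iteration 4: rows with parent in {12,13} -> n1 (id 16, lev 4).
Iteration 5: no rows with parent in {16}; recursion stops.

3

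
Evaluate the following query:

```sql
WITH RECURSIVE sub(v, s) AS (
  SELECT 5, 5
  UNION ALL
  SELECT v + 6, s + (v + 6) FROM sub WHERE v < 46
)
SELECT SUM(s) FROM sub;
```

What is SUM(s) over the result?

684

Base: v=5, s=5.
Iteration 1: 5 < 46 holds -> v = 5 + 6 = 11, s = 5 + 11 = 16.
Iteration 2: 11 < 46 holds -> v = 11 + 6 = 17, s = 16 + 17 = 33.
Iteration 3: 17 < 46 holds -> v = 17 + 6 = 23, s = 33 + 23 = 56.
Iteration 4: 23 < 46 holds -> v = 23 + 6 = 29, s = 56 + 29 = 85.
Iteration 5: 29 < 46 holds -> v = 29 + 6 = 35, s = 85 + 35 = 120.
Iteration 6: 35 < 46 holds -> v = 35 + 6 = 41, s = 120 + 41 = 161.
Iteration 7: 41 < 46 holds -> v = 41 + 6 = 47, s = 161 + 47 = 208.
Iteration 8: 47 < 46 fails; recursion stops.
SUM(s) = 5 + 16 + 33 + 56 + 85 + 120 + 161 + 208 = 684.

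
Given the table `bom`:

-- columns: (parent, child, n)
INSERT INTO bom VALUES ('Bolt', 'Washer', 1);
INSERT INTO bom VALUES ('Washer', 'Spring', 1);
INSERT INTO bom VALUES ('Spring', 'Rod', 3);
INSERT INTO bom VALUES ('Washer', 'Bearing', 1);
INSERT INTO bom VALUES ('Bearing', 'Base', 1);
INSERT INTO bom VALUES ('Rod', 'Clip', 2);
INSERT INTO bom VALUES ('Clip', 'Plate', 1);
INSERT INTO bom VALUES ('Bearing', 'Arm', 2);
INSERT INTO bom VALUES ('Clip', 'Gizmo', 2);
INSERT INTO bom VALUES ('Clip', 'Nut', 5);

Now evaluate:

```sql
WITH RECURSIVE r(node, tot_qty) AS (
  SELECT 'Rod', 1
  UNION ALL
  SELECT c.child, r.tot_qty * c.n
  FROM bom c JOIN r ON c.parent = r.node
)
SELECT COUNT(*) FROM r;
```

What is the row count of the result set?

5

Base: (Rod, tot_qty=1).
Iteration 1: components of {Rod} -> Clip = 1*2 = 2.
Iteration 2: components of {Clip} -> Gizmo = 2*2 = 4, Nut = 2*5 = 10, Plate = 2*1 = 2.
Iteration 3: no further components; recursion stops.
Total rows emitted: 5.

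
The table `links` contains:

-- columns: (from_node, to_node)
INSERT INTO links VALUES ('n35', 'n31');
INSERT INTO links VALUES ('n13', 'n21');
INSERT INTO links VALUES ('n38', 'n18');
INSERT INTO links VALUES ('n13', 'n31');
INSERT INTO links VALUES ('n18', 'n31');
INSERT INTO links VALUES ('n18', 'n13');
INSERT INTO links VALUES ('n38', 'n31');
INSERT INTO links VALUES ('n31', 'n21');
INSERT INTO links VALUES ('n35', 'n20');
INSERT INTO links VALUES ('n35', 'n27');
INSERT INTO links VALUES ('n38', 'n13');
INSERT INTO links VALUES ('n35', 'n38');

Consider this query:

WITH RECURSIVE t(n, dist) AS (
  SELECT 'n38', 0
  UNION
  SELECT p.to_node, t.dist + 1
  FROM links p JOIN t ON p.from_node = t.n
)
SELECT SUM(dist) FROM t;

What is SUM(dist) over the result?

Base: (n38, dist=0).
Iteration 1: edges from {n38} -> (n13, dist=1), (n18, dist=1), (n31, dist=1).
Iteration 2: edges from {n13,n18,n31} -> (n13, dist=2), (n21, dist=2), (n31, dist=2). [UNION drops 2 duplicate row(s)]
Iteration 3: edges from {n13,n21,n31} -> (n21, dist=3), (n31, dist=3). [UNION drops 1 duplicate row(s)]
Iteration 4: edges from {n21,n31} -> (n21, dist=4).
Iteration 5: no outgoing edges from {n21}; recursion stops.
SUM(dist) = 0 + 1 + 1 + 1 + 2 + 2 + 2 + 3 + 3 + 4 = 19.

19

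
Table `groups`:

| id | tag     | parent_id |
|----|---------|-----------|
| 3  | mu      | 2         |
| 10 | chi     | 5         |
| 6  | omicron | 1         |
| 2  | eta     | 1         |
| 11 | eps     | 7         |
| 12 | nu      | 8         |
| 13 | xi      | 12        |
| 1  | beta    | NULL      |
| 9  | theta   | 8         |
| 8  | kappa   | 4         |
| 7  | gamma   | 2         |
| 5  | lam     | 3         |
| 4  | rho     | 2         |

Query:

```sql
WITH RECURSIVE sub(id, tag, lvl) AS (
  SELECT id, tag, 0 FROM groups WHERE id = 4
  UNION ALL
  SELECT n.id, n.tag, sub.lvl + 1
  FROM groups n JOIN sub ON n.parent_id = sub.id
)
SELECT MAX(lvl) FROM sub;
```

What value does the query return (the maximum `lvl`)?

3

Base: id=4 (rho) at lvl 0.
Iteration 1: rows with parent_id in {4} -> kappa (id 8, lvl 1).
Iteration 2: rows with parent_id in {8} -> theta (id 9, lvl 2), nu (id 12, lvl 2).
Iteration 3: rows with parent_id in {9,12} -> xi (id 13, lvl 3).
Iteration 4: no rows with parent_id in {13}; recursion stops.
lvl values: 0, 1, 2, 2, 3; the maximum is 3.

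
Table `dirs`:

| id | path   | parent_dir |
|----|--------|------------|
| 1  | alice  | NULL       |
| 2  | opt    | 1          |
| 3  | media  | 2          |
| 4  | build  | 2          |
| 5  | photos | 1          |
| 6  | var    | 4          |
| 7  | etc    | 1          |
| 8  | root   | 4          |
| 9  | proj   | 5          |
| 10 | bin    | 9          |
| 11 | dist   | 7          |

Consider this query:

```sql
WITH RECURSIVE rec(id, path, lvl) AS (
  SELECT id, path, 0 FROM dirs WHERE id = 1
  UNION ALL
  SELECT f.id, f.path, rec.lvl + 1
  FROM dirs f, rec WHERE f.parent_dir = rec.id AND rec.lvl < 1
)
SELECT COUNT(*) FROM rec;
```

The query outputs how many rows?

4

Base: id=1 (alice) at lvl 0.
Iteration 1: rows with parent_dir in {1} -> opt (id 2, lvl 1), photos (id 5, lvl 1), etc (id 7, lvl 1).
Iteration 2: lvl < 1 fails for all current rows; recursion stops.
Total rows emitted: 4.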